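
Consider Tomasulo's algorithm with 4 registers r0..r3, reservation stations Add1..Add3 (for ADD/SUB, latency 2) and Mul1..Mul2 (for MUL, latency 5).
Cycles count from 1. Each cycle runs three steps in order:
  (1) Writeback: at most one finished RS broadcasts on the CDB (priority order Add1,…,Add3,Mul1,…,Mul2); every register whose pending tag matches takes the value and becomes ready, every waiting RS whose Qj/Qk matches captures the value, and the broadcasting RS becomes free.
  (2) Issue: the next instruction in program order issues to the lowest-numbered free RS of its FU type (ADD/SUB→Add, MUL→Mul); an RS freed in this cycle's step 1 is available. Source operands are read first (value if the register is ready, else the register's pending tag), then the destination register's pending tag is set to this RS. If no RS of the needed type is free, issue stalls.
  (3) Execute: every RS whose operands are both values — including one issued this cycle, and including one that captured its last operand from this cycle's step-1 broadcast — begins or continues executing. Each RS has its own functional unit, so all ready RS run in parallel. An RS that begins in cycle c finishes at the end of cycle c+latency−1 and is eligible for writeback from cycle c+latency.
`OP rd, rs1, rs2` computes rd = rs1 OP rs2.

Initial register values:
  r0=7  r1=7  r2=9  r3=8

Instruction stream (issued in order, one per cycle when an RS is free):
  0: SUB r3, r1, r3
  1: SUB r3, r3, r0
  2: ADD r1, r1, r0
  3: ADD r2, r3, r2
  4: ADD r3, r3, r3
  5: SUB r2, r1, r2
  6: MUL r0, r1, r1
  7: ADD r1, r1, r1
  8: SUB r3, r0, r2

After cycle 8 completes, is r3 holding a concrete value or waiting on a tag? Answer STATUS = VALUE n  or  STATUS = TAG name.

STATUS = VALUE -16

c1: issue SUB r3<-Add1 | r0:7,r1:7,r2:9,r3:Add1
c2: issue SUB r3<-Add2 | r0:7,r1:7,r2:9,r3:Add2
c3: CDB Add1=-1; issue ADD r1<-Add1 | r0:7,r1:Add1,r2:9,r3:Add2
c4: issue ADD r2<-Add3 | r0:7,r1:Add1,r2:Add3,r3:Add2
c5: CDB Add1=14; issue ADD r3<-Add1 | r0:7,r1:14,r2:Add3,r3:Add1
c6: CDB Add2=-8; issue SUB r2<-Add2 | r0:7,r1:14,r2:Add2,r3:Add1
c7: issue MUL r0<-Mul1 | r0:Mul1,r1:14,r2:Add2,r3:Add1
c8: CDB Add1=-16; issue ADD r1<-Add1 | r0:Mul1,r1:Add1,r2:Add2,r3:-16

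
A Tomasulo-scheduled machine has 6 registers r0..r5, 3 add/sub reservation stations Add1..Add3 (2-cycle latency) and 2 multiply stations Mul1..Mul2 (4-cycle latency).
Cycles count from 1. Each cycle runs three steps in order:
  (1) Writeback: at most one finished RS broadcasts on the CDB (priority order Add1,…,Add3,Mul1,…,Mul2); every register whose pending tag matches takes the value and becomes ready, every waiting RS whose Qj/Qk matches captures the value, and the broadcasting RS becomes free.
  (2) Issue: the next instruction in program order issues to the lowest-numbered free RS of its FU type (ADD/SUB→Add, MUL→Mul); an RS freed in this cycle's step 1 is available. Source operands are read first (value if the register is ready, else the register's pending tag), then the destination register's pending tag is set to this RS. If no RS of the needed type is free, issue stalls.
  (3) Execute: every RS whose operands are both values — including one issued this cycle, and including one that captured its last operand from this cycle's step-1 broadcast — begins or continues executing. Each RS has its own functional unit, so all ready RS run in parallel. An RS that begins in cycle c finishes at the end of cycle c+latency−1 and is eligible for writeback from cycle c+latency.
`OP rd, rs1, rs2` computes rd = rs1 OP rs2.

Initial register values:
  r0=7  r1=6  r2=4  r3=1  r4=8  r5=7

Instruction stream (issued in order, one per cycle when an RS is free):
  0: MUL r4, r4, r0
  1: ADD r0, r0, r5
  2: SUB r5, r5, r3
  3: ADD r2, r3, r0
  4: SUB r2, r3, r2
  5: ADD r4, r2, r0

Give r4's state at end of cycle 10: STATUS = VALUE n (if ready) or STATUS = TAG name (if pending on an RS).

cycle 1: issue MUL r4<-Mul1 // r0:7,r1:6,r2:4,r3:1,r4:Mul1,r5:7
cycle 2: issue ADD r0<-Add1 // r0:Add1,r1:6,r2:4,r3:1,r4:Mul1,r5:7
cycle 3: issue SUB r5<-Add2 // r0:Add1,r1:6,r2:4,r3:1,r4:Mul1,r5:Add2
cycle 4: CDB Add1=14; issue ADD r2<-Add1 // r0:14,r1:6,r2:Add1,r3:1,r4:Mul1,r5:Add2
cycle 5: CDB Add2=6; issue SUB r2<-Add2 // r0:14,r1:6,r2:Add2,r3:1,r4:Mul1,r5:6
cycle 6: CDB Add1=15; issue ADD r4<-Add1 // r0:14,r1:6,r2:Add2,r3:1,r4:Add1,r5:6
cycle 7: CDB Mul1=56 // r0:14,r1:6,r2:Add2,r3:1,r4:Add1,r5:6
cycle 8: CDB Add2=-14 // r0:14,r1:6,r2:-14,r3:1,r4:Add1,r5:6
cycle 9: - // r0:14,r1:6,r2:-14,r3:1,r4:Add1,r5:6
cycle 10: CDB Add1=0 // r0:14,r1:6,r2:-14,r3:1,r4:0,r5:6

STATUS = VALUE 0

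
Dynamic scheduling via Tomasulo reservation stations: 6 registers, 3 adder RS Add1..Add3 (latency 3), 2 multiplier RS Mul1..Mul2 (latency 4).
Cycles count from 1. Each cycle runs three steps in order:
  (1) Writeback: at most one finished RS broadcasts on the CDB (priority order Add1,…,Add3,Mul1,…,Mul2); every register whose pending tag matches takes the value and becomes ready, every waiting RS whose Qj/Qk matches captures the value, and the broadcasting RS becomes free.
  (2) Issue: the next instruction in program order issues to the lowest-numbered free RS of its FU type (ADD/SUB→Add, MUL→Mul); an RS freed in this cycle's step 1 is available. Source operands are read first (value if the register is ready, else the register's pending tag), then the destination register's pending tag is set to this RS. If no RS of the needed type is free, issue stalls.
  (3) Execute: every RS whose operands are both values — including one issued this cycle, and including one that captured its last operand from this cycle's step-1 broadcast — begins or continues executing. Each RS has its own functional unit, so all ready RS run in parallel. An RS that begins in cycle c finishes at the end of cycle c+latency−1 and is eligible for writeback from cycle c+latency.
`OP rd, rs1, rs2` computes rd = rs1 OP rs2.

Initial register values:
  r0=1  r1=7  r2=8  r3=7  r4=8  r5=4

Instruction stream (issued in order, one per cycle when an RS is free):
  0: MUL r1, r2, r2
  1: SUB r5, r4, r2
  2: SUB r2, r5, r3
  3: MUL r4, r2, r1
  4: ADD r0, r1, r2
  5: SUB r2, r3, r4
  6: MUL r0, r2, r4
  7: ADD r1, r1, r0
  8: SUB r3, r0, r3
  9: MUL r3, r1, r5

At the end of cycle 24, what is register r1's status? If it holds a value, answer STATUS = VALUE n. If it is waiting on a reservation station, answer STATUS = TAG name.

STATUS = VALUE -203776

cycle 1: issue MUL r1<-Mul1 // r0:1,r1:Mul1,r2:8,r3:7,r4:8,r5:4
cycle 2: issue SUB r5<-Add1 // r0:1,r1:Mul1,r2:8,r3:7,r4:8,r5:Add1
cycle 3: issue SUB r2<-Add2 // r0:1,r1:Mul1,r2:Add2,r3:7,r4:8,r5:Add1
cycle 4: issue MUL r4<-Mul2 // r0:1,r1:Mul1,r2:Add2,r3:7,r4:Mul2,r5:Add1
cycle 5: CDB Add1=0; issue ADD r0<-Add1 // r0:Add1,r1:Mul1,r2:Add2,r3:7,r4:Mul2,r5:0
cycle 6: CDB Mul1=64; issue SUB r2<-Add3 // r0:Add1,r1:64,r2:Add3,r3:7,r4:Mul2,r5:0
cycle 7: issue MUL r0<-Mul1 // r0:Mul1,r1:64,r2:Add3,r3:7,r4:Mul2,r5:0
cycle 8: CDB Add2=-7; issue ADD r1<-Add2 // r0:Mul1,r1:Add2,r2:Add3,r3:7,r4:Mul2,r5:0
cycle 9: stall // r0:Mul1,r1:Add2,r2:Add3,r3:7,r4:Mul2,r5:0
cycle 10: stall // r0:Mul1,r1:Add2,r2:Add3,r3:7,r4:Mul2,r5:0
cycle 11: CDB Add1=57; issue SUB r3<-Add1 // r0:Mul1,r1:Add2,r2:Add3,r3:Add1,r4:Mul2,r5:0
cycle 12: CDB Mul2=-448; issue MUL r3<-Mul2 // r0:Mul1,r1:Add2,r2:Add3,r3:Mul2,r4:-448,r5:0
cycle 13: - // r0:Mul1,r1:Add2,r2:Add3,r3:Mul2,r4:-448,r5:0
cycle 14: - // r0:Mul1,r1:Add2,r2:Add3,r3:Mul2,r4:-448,r5:0
cycle 15: CDB Add3=455 // r0:Mul1,r1:Add2,r2:455,r3:Mul2,r4:-448,r5:0
cycle 16: - // r0:Mul1,r1:Add2,r2:455,r3:Mul2,r4:-448,r5:0
cycle 17: - // r0:Mul1,r1:Add2,r2:455,r3:Mul2,r4:-448,r5:0
cycle 18: - // r0:Mul1,r1:Add2,r2:455,r3:Mul2,r4:-448,r5:0
cycle 19: CDB Mul1=-203840 // r0:-203840,r1:Add2,r2:455,r3:Mul2,r4:-448,r5:0
cycle 20: - // r0:-203840,r1:Add2,r2:455,r3:Mul2,r4:-448,r5:0
cycle 21: - // r0:-203840,r1:Add2,r2:455,r3:Mul2,r4:-448,r5:0
cycle 22: CDB Add1=-203847 // r0:-203840,r1:Add2,r2:455,r3:Mul2,r4:-448,r5:0
cycle 23: CDB Add2=-203776 // r0:-203840,r1:-203776,r2:455,r3:Mul2,r4:-448,r5:0
cycle 24: - // r0:-203840,r1:-203776,r2:455,r3:Mul2,r4:-448,r5:0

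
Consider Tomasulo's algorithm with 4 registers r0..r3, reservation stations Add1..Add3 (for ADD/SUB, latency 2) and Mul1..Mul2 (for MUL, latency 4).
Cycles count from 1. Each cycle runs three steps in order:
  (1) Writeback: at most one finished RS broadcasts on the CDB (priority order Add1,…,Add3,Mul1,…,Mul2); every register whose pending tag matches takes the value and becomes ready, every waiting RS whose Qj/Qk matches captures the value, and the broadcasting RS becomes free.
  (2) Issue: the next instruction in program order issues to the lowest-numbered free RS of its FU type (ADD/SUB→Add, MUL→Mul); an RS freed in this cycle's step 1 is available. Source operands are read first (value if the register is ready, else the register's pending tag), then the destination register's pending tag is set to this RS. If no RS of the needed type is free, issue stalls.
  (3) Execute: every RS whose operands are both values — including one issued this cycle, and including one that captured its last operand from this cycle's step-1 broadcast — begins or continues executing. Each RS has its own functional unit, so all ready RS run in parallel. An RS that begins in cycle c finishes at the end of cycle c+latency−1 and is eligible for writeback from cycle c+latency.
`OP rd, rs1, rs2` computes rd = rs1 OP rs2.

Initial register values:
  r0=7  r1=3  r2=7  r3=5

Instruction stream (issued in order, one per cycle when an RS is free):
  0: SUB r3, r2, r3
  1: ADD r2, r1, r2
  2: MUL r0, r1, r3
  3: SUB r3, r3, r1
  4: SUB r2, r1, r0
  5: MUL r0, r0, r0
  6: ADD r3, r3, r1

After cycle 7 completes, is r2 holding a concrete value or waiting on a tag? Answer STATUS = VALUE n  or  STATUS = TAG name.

  c1: issue SUB r3<-Add1  regs: r0:7,r1:3,r2:7,r3:Add1
  c2: issue ADD r2<-Add2  regs: r0:7,r1:3,r2:Add2,r3:Add1
  c3: CDB Add1=2; issue MUL r0<-Mul1  regs: r0:Mul1,r1:3,r2:Add2,r3:2
  c4: CDB Add2=10; issue SUB r3<-Add1  regs: r0:Mul1,r1:3,r2:10,r3:Add1
  c5: issue SUB r2<-Add2  regs: r0:Mul1,r1:3,r2:Add2,r3:Add1
  c6: CDB Add1=-1; issue MUL r0<-Mul2  regs: r0:Mul2,r1:3,r2:Add2,r3:-1
  c7: CDB Mul1=6; issue ADD r3<-Add1  regs: r0:Mul2,r1:3,r2:Add2,r3:Add1

STATUS = TAG Add2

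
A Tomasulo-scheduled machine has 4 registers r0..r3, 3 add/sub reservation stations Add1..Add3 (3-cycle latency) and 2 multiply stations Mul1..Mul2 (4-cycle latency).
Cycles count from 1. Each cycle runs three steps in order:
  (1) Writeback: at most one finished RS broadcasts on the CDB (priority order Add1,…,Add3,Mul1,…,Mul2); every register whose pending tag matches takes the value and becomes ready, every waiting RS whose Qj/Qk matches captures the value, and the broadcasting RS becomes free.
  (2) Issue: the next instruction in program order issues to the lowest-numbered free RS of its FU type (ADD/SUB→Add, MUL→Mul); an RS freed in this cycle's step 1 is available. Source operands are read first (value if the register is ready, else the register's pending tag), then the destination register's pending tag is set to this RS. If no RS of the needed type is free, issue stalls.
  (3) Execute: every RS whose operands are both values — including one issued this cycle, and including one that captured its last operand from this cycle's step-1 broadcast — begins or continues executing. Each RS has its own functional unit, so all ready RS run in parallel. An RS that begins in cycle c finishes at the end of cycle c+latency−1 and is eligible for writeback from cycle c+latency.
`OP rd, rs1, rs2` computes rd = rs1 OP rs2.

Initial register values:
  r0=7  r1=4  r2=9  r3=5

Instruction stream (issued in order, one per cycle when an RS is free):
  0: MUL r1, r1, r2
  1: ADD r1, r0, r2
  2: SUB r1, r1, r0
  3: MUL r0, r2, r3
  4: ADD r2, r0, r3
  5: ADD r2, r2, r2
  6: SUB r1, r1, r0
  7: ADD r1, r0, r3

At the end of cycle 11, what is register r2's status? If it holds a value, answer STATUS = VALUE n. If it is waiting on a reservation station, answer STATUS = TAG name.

STATUS = TAG Add3

c1: issue MUL r1<-Mul1 | r0:7,r1:Mul1,r2:9,r3:5
c2: issue ADD r1<-Add1 | r0:7,r1:Add1,r2:9,r3:5
c3: issue SUB r1<-Add2 | r0:7,r1:Add2,r2:9,r3:5
c4: issue MUL r0<-Mul2 | r0:Mul2,r1:Add2,r2:9,r3:5
c5: CDB Add1=16; issue ADD r2<-Add1 | r0:Mul2,r1:Add2,r2:Add1,r3:5
c6: CDB Mul1=36; issue ADD r2<-Add3 | r0:Mul2,r1:Add2,r2:Add3,r3:5
c7: stall | r0:Mul2,r1:Add2,r2:Add3,r3:5
c8: CDB Add2=9; issue SUB r1<-Add2 | r0:Mul2,r1:Add2,r2:Add3,r3:5
c9: CDB Mul2=45; stall | r0:45,r1:Add2,r2:Add3,r3:5
c10: stall | r0:45,r1:Add2,r2:Add3,r3:5
c11: stall | r0:45,r1:Add2,r2:Add3,r3:5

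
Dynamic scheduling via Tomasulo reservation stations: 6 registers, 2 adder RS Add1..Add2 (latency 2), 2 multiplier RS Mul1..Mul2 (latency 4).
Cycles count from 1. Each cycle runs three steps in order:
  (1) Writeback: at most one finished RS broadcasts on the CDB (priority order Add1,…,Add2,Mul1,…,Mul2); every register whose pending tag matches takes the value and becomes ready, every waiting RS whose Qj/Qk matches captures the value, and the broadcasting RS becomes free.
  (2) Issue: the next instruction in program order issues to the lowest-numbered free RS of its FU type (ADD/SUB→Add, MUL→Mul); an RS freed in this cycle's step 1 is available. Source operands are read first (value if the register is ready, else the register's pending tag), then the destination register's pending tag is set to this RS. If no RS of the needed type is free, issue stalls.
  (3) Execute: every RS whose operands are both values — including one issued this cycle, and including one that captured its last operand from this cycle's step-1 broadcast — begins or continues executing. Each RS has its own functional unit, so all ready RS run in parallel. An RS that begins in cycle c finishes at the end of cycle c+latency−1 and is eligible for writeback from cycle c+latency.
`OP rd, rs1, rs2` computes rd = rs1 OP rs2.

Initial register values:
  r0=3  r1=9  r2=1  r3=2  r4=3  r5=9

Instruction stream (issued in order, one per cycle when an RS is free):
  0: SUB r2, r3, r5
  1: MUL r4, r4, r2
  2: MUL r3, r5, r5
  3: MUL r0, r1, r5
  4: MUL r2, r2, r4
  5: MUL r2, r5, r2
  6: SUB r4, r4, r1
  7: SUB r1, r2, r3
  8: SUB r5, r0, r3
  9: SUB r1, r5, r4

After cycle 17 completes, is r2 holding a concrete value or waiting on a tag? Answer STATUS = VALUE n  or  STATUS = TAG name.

cycle 1: issue SUB r2<-Add1 // r0:3,r1:9,r2:Add1,r3:2,r4:3,r5:9
cycle 2: issue MUL r4<-Mul1 // r0:3,r1:9,r2:Add1,r3:2,r4:Mul1,r5:9
cycle 3: CDB Add1=-7; issue MUL r3<-Mul2 // r0:3,r1:9,r2:-7,r3:Mul2,r4:Mul1,r5:9
cycle 4: stall // r0:3,r1:9,r2:-7,r3:Mul2,r4:Mul1,r5:9
cycle 5: stall // r0:3,r1:9,r2:-7,r3:Mul2,r4:Mul1,r5:9
cycle 6: stall // r0:3,r1:9,r2:-7,r3:Mul2,r4:Mul1,r5:9
cycle 7: CDB Mul1=-21; issue MUL r0<-Mul1 // r0:Mul1,r1:9,r2:-7,r3:Mul2,r4:-21,r5:9
cycle 8: CDB Mul2=81; issue MUL r2<-Mul2 // r0:Mul1,r1:9,r2:Mul2,r3:81,r4:-21,r5:9
cycle 9: stall // r0:Mul1,r1:9,r2:Mul2,r3:81,r4:-21,r5:9
cycle 10: stall // r0:Mul1,r1:9,r2:Mul2,r3:81,r4:-21,r5:9
cycle 11: CDB Mul1=81; issue MUL r2<-Mul1 // r0:81,r1:9,r2:Mul1,r3:81,r4:-21,r5:9
cycle 12: CDB Mul2=147; issue SUB r4<-Add1 // r0:81,r1:9,r2:Mul1,r3:81,r4:Add1,r5:9
cycle 13: issue SUB r1<-Add2 // r0:81,r1:Add2,r2:Mul1,r3:81,r4:Add1,r5:9
cycle 14: CDB Add1=-30; issue SUB r5<-Add1 // r0:81,r1:Add2,r2:Mul1,r3:81,r4:-30,r5:Add1
cycle 15: stall // r0:81,r1:Add2,r2:Mul1,r3:81,r4:-30,r5:Add1
cycle 16: CDB Add1=0; issue SUB r1<-Add1 // r0:81,r1:Add1,r2:Mul1,r3:81,r4:-30,r5:0
cycle 17: CDB Mul1=1323 // r0:81,r1:Add1,r2:1323,r3:81,r4:-30,r5:0

STATUS = VALUE 1323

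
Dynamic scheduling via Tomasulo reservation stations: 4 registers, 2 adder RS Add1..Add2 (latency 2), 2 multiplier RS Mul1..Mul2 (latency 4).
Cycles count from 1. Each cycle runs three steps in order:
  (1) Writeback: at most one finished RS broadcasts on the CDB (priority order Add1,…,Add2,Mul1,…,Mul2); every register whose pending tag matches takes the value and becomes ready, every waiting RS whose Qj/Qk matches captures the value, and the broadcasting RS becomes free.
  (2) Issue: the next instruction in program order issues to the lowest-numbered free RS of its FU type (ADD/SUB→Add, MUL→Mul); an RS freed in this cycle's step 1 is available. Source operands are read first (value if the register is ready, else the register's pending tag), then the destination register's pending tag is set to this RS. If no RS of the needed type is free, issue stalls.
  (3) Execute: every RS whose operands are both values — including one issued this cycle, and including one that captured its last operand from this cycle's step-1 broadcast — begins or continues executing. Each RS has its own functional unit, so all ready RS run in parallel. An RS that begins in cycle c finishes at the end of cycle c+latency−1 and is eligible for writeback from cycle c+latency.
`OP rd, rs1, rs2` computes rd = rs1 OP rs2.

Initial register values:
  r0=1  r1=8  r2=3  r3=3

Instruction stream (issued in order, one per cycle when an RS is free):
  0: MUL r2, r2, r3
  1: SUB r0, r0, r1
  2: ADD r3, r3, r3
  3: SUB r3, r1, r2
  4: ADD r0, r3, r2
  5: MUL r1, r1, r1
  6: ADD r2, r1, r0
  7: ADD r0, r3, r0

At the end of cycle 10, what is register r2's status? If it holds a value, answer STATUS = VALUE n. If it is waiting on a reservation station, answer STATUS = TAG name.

STATUS = TAG Add1

c1: issue MUL r2<-Mul1 | r0:1,r1:8,r2:Mul1,r3:3
c2: issue SUB r0<-Add1 | r0:Add1,r1:8,r2:Mul1,r3:3
c3: issue ADD r3<-Add2 | r0:Add1,r1:8,r2:Mul1,r3:Add2
c4: CDB Add1=-7; issue SUB r3<-Add1 | r0:-7,r1:8,r2:Mul1,r3:Add1
c5: CDB Add2=6; issue ADD r0<-Add2 | r0:Add2,r1:8,r2:Mul1,r3:Add1
c6: CDB Mul1=9; issue MUL r1<-Mul1 | r0:Add2,r1:Mul1,r2:9,r3:Add1
c7: stall | r0:Add2,r1:Mul1,r2:9,r3:Add1
c8: CDB Add1=-1; issue ADD r2<-Add1 | r0:Add2,r1:Mul1,r2:Add1,r3:-1
c9: stall | r0:Add2,r1:Mul1,r2:Add1,r3:-1
c10: CDB Add2=8; issue ADD r0<-Add2 | r0:Add2,r1:Mul1,r2:Add1,r3:-1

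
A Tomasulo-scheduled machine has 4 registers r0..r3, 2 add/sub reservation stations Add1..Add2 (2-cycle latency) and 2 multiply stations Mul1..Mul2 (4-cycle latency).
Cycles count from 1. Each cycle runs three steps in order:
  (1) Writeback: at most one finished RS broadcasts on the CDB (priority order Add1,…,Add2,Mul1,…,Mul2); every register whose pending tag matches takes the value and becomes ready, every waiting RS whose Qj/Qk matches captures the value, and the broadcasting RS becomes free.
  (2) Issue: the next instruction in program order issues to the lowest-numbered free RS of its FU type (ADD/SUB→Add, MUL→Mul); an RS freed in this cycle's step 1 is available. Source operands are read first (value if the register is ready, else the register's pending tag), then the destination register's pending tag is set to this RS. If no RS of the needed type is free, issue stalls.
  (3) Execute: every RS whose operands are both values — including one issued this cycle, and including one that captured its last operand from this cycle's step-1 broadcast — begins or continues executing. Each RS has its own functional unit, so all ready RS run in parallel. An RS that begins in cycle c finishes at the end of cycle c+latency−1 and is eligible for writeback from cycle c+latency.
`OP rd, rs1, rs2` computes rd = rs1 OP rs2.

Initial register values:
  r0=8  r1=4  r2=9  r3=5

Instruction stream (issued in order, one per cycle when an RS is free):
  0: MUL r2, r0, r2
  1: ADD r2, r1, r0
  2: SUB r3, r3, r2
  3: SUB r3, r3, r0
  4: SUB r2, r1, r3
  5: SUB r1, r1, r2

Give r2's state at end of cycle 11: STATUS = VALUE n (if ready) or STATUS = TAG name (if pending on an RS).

c1: issue MUL r2<-Mul1 | r0:8,r1:4,r2:Mul1,r3:5
c2: issue ADD r2<-Add1 | r0:8,r1:4,r2:Add1,r3:5
c3: issue SUB r3<-Add2 | r0:8,r1:4,r2:Add1,r3:Add2
c4: CDB Add1=12; issue SUB r3<-Add1 | r0:8,r1:4,r2:12,r3:Add1
c5: CDB Mul1=72; stall | r0:8,r1:4,r2:12,r3:Add1
c6: CDB Add2=-7; issue SUB r2<-Add2 | r0:8,r1:4,r2:Add2,r3:Add1
c7: stall | r0:8,r1:4,r2:Add2,r3:Add1
c8: CDB Add1=-15; issue SUB r1<-Add1 | r0:8,r1:Add1,r2:Add2,r3:-15
c9: - | r0:8,r1:Add1,r2:Add2,r3:-15
c10: CDB Add2=19 | r0:8,r1:Add1,r2:19,r3:-15
c11: - | r0:8,r1:Add1,r2:19,r3:-15

STATUS = VALUE 19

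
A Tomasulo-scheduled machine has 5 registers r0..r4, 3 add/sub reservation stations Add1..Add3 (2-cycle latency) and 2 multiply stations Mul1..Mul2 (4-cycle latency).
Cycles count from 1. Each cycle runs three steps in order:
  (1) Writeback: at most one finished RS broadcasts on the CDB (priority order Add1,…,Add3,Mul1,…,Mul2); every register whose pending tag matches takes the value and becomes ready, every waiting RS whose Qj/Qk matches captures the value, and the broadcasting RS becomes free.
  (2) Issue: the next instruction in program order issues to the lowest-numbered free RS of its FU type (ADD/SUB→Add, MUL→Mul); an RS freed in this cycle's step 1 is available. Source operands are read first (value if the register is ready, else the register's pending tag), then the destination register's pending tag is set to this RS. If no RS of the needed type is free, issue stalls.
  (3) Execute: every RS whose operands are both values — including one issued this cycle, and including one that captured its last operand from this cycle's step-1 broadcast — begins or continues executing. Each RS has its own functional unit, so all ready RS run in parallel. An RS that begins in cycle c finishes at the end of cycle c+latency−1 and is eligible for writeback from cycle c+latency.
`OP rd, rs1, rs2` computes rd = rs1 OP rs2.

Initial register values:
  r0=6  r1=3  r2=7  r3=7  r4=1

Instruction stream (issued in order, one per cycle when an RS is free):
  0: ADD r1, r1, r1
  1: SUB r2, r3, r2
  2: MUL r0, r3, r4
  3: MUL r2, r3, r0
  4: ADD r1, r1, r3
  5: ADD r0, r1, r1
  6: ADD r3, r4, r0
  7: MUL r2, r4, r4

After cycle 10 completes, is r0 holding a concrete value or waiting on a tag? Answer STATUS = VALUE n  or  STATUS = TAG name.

cycle 1: issue ADD r1<-Add1 // r0:6,r1:Add1,r2:7,r3:7,r4:1
cycle 2: issue SUB r2<-Add2 // r0:6,r1:Add1,r2:Add2,r3:7,r4:1
cycle 3: CDB Add1=6; issue MUL r0<-Mul1 // r0:Mul1,r1:6,r2:Add2,r3:7,r4:1
cycle 4: CDB Add2=0; issue MUL r2<-Mul2 // r0:Mul1,r1:6,r2:Mul2,r3:7,r4:1
cycle 5: issue ADD r1<-Add1 // r0:Mul1,r1:Add1,r2:Mul2,r3:7,r4:1
cycle 6: issue ADD r0<-Add2 // r0:Add2,r1:Add1,r2:Mul2,r3:7,r4:1
cycle 7: CDB Add1=13; issue ADD r3<-Add1 // r0:Add2,r1:13,r2:Mul2,r3:Add1,r4:1
cycle 8: CDB Mul1=7; issue MUL r2<-Mul1 // r0:Add2,r1:13,r2:Mul1,r3:Add1,r4:1
cycle 9: CDB Add2=26 // r0:26,r1:13,r2:Mul1,r3:Add1,r4:1
cycle 10: - // r0:26,r1:13,r2:Mul1,r3:Add1,r4:1

STATUS = VALUE 26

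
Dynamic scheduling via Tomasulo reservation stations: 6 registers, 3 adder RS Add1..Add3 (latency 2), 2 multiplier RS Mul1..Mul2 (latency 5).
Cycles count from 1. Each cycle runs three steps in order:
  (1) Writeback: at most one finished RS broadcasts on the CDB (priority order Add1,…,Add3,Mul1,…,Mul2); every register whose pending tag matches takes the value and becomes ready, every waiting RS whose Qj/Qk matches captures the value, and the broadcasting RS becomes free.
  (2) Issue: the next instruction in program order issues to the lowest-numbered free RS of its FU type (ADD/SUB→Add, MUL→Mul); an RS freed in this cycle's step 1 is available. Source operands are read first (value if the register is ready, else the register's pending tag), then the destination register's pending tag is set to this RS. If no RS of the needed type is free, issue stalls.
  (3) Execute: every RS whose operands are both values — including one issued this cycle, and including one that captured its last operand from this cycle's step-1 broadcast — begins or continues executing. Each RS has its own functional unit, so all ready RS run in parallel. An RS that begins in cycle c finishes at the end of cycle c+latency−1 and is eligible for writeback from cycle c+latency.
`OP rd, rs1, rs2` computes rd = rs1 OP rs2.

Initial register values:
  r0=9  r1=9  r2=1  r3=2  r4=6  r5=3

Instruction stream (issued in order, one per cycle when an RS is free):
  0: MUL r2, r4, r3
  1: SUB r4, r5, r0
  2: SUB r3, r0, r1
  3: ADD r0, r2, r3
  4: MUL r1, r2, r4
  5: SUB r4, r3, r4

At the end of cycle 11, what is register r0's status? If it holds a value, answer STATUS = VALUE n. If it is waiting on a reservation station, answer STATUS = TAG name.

STATUS = VALUE 12

  c1: issue MUL r2<-Mul1  regs: r0:9,r1:9,r2:Mul1,r3:2,r4:6,r5:3
  c2: issue SUB r4<-Add1  regs: r0:9,r1:9,r2:Mul1,r3:2,r4:Add1,r5:3
  c3: issue SUB r3<-Add2  regs: r0:9,r1:9,r2:Mul1,r3:Add2,r4:Add1,r5:3
  c4: CDB Add1=-6; issue ADD r0<-Add1  regs: r0:Add1,r1:9,r2:Mul1,r3:Add2,r4:-6,r5:3
  c5: CDB Add2=0; issue MUL r1<-Mul2  regs: r0:Add1,r1:Mul2,r2:Mul1,r3:0,r4:-6,r5:3
  c6: CDB Mul1=12; issue SUB r4<-Add2  regs: r0:Add1,r1:Mul2,r2:12,r3:0,r4:Add2,r5:3
  c7: -  regs: r0:Add1,r1:Mul2,r2:12,r3:0,r4:Add2,r5:3
  c8: CDB Add1=12  regs: r0:12,r1:Mul2,r2:12,r3:0,r4:Add2,r5:3
  c9: CDB Add2=6  regs: r0:12,r1:Mul2,r2:12,r3:0,r4:6,r5:3
  c10: -  regs: r0:12,r1:Mul2,r2:12,r3:0,r4:6,r5:3
  c11: CDB Mul2=-72  regs: r0:12,r1:-72,r2:12,r3:0,r4:6,r5:3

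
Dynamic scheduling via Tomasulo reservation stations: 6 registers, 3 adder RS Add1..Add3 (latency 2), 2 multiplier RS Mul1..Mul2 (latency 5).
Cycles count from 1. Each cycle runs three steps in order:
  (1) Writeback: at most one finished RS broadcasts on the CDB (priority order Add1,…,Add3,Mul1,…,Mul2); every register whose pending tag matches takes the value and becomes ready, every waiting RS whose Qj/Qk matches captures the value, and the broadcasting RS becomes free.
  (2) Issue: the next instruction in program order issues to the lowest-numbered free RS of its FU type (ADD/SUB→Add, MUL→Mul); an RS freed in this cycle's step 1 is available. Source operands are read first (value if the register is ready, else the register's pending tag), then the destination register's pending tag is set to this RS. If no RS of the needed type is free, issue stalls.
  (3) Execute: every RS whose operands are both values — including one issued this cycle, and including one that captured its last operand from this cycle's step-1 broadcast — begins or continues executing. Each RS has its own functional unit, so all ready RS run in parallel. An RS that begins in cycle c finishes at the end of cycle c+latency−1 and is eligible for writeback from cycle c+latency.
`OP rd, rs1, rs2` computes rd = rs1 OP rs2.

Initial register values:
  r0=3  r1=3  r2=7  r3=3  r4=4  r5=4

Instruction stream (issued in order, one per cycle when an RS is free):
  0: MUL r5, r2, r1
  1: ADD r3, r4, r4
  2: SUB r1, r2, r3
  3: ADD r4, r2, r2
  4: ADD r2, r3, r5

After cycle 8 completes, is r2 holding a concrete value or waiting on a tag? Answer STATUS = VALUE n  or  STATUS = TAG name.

STATUS = TAG Add3

  c1: issue MUL r5<-Mul1  regs: r0:3,r1:3,r2:7,r3:3,r4:4,r5:Mul1
  c2: issue ADD r3<-Add1  regs: r0:3,r1:3,r2:7,r3:Add1,r4:4,r5:Mul1
  c3: issue SUB r1<-Add2  regs: r0:3,r1:Add2,r2:7,r3:Add1,r4:4,r5:Mul1
  c4: CDB Add1=8; issue ADD r4<-Add1  regs: r0:3,r1:Add2,r2:7,r3:8,r4:Add1,r5:Mul1
  c5: issue ADD r2<-Add3  regs: r0:3,r1:Add2,r2:Add3,r3:8,r4:Add1,r5:Mul1
  c6: CDB Add1=14  regs: r0:3,r1:Add2,r2:Add3,r3:8,r4:14,r5:Mul1
  c7: CDB Add2=-1  regs: r0:3,r1:-1,r2:Add3,r3:8,r4:14,r5:Mul1
  c8: CDB Mul1=21  regs: r0:3,r1:-1,r2:Add3,r3:8,r4:14,r5:21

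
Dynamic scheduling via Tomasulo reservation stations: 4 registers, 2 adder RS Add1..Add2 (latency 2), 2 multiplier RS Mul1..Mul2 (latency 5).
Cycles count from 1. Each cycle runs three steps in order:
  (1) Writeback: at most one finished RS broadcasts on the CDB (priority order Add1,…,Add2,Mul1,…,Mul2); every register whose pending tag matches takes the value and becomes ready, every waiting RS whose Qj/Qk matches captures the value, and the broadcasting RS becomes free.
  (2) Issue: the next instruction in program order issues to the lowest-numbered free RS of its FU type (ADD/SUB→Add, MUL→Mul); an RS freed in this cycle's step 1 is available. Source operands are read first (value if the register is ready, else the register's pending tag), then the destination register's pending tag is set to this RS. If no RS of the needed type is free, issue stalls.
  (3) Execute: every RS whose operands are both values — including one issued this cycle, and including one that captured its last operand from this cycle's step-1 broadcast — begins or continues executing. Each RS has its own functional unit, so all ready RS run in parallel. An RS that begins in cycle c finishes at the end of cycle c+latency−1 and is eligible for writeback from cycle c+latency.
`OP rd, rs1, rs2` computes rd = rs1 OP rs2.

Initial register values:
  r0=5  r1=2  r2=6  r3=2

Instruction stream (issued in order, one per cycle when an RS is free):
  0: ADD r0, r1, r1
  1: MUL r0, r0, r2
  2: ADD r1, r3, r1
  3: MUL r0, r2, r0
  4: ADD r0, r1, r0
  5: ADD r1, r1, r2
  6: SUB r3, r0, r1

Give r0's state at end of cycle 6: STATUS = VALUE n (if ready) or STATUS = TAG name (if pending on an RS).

STATUS = TAG Add1

cycle 1: issue ADD r0<-Add1 // r0:Add1,r1:2,r2:6,r3:2
cycle 2: issue MUL r0<-Mul1 // r0:Mul1,r1:2,r2:6,r3:2
cycle 3: CDB Add1=4; issue ADD r1<-Add1 // r0:Mul1,r1:Add1,r2:6,r3:2
cycle 4: issue MUL r0<-Mul2 // r0:Mul2,r1:Add1,r2:6,r3:2
cycle 5: CDB Add1=4; issue ADD r0<-Add1 // r0:Add1,r1:4,r2:6,r3:2
cycle 6: issue ADD r1<-Add2 // r0:Add1,r1:Add2,r2:6,r3:2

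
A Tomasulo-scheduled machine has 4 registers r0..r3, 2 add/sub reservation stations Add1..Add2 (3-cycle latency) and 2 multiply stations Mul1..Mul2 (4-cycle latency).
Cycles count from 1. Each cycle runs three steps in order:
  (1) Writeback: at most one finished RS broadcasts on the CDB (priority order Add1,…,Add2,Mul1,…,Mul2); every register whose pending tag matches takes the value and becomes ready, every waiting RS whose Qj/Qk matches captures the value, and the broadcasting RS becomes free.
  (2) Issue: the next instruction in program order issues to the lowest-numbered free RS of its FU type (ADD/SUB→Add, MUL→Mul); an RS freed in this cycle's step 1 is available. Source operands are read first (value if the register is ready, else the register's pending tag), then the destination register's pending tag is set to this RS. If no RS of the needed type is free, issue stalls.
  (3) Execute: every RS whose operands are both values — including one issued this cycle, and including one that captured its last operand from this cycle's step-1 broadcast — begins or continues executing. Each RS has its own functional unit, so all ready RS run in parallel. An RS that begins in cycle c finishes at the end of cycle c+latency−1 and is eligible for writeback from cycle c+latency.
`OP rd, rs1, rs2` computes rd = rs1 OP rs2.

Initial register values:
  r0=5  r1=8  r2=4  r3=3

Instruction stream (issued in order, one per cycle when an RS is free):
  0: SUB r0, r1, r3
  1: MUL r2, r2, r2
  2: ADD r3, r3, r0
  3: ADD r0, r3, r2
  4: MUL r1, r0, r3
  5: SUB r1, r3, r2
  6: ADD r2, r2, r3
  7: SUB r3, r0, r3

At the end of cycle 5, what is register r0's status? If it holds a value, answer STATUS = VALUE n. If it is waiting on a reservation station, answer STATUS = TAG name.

STATUS = TAG Add1

cycle 1: issue SUB r0<-Add1 // r0:Add1,r1:8,r2:4,r3:3
cycle 2: issue MUL r2<-Mul1 // r0:Add1,r1:8,r2:Mul1,r3:3
cycle 3: issue ADD r3<-Add2 // r0:Add1,r1:8,r2:Mul1,r3:Add2
cycle 4: CDB Add1=5; issue ADD r0<-Add1 // r0:Add1,r1:8,r2:Mul1,r3:Add2
cycle 5: issue MUL r1<-Mul2 // r0:Add1,r1:Mul2,r2:Mul1,r3:Add2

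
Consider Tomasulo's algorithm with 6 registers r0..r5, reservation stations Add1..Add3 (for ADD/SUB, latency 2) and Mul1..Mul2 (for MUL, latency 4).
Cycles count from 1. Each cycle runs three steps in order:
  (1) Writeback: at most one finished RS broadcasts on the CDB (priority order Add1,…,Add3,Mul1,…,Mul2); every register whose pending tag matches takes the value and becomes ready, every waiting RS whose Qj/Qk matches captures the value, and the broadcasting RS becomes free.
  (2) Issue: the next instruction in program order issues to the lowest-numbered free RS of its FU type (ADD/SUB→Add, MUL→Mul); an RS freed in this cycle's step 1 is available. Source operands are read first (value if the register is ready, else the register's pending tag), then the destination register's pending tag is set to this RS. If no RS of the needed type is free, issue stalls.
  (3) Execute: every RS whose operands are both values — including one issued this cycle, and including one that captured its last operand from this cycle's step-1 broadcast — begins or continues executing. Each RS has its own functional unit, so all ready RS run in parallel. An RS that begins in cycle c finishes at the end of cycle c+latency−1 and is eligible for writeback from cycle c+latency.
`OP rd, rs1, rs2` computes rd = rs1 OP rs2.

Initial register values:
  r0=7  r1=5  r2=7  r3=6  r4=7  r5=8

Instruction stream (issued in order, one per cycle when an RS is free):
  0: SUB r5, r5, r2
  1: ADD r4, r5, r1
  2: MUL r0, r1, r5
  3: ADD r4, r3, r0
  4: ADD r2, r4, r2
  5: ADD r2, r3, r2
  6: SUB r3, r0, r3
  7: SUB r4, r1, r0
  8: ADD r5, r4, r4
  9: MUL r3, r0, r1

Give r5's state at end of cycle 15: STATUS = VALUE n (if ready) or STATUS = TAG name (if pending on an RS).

  c1: issue SUB r5<-Add1  regs: r0:7,r1:5,r2:7,r3:6,r4:7,r5:Add1
  c2: issue ADD r4<-Add2  regs: r0:7,r1:5,r2:7,r3:6,r4:Add2,r5:Add1
  c3: CDB Add1=1; issue MUL r0<-Mul1  regs: r0:Mul1,r1:5,r2:7,r3:6,r4:Add2,r5:1
  c4: issue ADD r4<-Add1  regs: r0:Mul1,r1:5,r2:7,r3:6,r4:Add1,r5:1
  c5: CDB Add2=6; issue ADD r2<-Add2  regs: r0:Mul1,r1:5,r2:Add2,r3:6,r4:Add1,r5:1
  c6: issue ADD r2<-Add3  regs: r0:Mul1,r1:5,r2:Add3,r3:6,r4:Add1,r5:1
  c7: CDB Mul1=5; stall  regs: r0:5,r1:5,r2:Add3,r3:6,r4:Add1,r5:1
  c8: stall  regs: r0:5,r1:5,r2:Add3,r3:6,r4:Add1,r5:1
  c9: CDB Add1=11; issue SUB r3<-Add1  regs: r0:5,r1:5,r2:Add3,r3:Add1,r4:11,r5:1
  c10: stall  regs: r0:5,r1:5,r2:Add3,r3:Add1,r4:11,r5:1
  c11: CDB Add1=-1; issue SUB r4<-Add1  regs: r0:5,r1:5,r2:Add3,r3:-1,r4:Add1,r5:1
  c12: CDB Add2=18; issue ADD r5<-Add2  regs: r0:5,r1:5,r2:Add3,r3:-1,r4:Add1,r5:Add2
  c13: CDB Add1=0; issue MUL r3<-Mul1  regs: r0:5,r1:5,r2:Add3,r3:Mul1,r4:0,r5:Add2
  c14: CDB Add3=24  regs: r0:5,r1:5,r2:24,r3:Mul1,r4:0,r5:Add2
  c15: CDB Add2=0  regs: r0:5,r1:5,r2:24,r3:Mul1,r4:0,r5:0

STATUS = VALUE 0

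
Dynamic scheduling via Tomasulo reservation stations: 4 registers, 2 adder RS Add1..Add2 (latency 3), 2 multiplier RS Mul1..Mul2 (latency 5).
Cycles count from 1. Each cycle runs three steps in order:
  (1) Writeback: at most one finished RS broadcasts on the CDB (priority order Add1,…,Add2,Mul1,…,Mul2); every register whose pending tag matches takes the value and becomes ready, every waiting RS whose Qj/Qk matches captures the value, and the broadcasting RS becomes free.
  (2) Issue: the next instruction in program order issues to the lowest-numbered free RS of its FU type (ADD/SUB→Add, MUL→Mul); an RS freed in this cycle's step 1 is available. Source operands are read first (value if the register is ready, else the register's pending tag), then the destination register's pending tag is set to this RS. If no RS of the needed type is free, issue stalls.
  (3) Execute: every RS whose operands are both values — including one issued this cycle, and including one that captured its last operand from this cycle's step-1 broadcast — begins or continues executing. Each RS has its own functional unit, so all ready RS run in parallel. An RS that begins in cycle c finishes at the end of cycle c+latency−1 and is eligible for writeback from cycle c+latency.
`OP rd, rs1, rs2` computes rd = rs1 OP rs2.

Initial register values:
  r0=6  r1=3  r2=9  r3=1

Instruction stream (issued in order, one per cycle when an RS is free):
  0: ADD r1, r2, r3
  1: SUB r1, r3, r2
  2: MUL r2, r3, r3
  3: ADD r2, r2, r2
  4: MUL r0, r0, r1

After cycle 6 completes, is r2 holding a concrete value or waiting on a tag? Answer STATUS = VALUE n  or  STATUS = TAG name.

STATUS = TAG Add1

cycle 1: issue ADD r1<-Add1 // r0:6,r1:Add1,r2:9,r3:1
cycle 2: issue SUB r1<-Add2 // r0:6,r1:Add2,r2:9,r3:1
cycle 3: issue MUL r2<-Mul1 // r0:6,r1:Add2,r2:Mul1,r3:1
cycle 4: CDB Add1=10; issue ADD r2<-Add1 // r0:6,r1:Add2,r2:Add1,r3:1
cycle 5: CDB Add2=-8; issue MUL r0<-Mul2 // r0:Mul2,r1:-8,r2:Add1,r3:1
cycle 6: - // r0:Mul2,r1:-8,r2:Add1,r3:1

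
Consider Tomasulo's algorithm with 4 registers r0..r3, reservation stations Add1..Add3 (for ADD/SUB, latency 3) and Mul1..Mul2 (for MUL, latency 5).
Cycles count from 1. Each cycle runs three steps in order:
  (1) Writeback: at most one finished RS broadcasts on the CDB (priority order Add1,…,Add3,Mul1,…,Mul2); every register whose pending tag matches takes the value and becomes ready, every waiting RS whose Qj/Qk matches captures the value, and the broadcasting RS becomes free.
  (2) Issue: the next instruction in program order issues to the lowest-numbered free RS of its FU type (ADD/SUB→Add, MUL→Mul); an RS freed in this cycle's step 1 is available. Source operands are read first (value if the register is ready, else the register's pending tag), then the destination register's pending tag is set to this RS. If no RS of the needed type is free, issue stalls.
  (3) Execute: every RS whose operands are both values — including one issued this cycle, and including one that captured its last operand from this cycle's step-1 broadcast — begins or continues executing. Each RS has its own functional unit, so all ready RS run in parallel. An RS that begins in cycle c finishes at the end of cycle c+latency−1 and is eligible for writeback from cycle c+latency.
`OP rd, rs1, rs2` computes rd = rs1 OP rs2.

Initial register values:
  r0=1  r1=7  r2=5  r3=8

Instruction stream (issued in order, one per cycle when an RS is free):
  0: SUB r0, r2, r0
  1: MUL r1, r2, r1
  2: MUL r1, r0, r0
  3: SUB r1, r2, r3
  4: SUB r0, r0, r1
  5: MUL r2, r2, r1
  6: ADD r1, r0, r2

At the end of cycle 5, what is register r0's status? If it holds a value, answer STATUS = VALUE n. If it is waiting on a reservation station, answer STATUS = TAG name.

STATUS = TAG Add2

  c1: issue SUB r0<-Add1  regs: r0:Add1,r1:7,r2:5,r3:8
  c2: issue MUL r1<-Mul1  regs: r0:Add1,r1:Mul1,r2:5,r3:8
  c3: issue MUL r1<-Mul2  regs: r0:Add1,r1:Mul2,r2:5,r3:8
  c4: CDB Add1=4; issue SUB r1<-Add1  regs: r0:4,r1:Add1,r2:5,r3:8
  c5: issue SUB r0<-Add2  regs: r0:Add2,r1:Add1,r2:5,r3:8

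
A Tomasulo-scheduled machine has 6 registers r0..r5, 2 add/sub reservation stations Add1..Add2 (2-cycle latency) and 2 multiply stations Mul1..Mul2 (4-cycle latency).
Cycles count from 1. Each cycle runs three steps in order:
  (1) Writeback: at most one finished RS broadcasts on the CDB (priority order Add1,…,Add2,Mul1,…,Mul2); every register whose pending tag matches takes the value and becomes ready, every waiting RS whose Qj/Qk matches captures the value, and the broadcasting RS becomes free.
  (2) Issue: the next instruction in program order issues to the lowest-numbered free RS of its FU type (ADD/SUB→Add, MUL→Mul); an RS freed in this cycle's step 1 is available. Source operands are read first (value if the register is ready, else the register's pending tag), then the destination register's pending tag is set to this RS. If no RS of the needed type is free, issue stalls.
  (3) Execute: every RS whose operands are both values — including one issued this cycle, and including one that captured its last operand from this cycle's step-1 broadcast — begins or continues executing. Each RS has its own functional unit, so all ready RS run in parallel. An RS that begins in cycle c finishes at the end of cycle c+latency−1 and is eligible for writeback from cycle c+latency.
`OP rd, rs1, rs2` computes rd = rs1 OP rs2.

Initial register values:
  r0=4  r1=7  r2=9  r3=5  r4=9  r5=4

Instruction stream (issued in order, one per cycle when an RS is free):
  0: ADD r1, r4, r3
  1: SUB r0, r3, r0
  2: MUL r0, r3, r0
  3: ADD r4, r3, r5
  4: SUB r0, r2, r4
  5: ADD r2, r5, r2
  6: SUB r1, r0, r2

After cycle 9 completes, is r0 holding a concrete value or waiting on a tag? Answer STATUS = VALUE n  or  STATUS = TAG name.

STATUS = VALUE 0

  c1: issue ADD r1<-Add1  regs: r0:4,r1:Add1,r2:9,r3:5,r4:9,r5:4
  c2: issue SUB r0<-Add2  regs: r0:Add2,r1:Add1,r2:9,r3:5,r4:9,r5:4
  c3: CDB Add1=14; issue MUL r0<-Mul1  regs: r0:Mul1,r1:14,r2:9,r3:5,r4:9,r5:4
  c4: CDB Add2=1; issue ADD r4<-Add1  regs: r0:Mul1,r1:14,r2:9,r3:5,r4:Add1,r5:4
  c5: issue SUB r0<-Add2  regs: r0:Add2,r1:14,r2:9,r3:5,r4:Add1,r5:4
  c6: CDB Add1=9; issue ADD r2<-Add1  regs: r0:Add2,r1:14,r2:Add1,r3:5,r4:9,r5:4
  c7: stall  regs: r0:Add2,r1:14,r2:Add1,r3:5,r4:9,r5:4
  c8: CDB Add1=13; issue SUB r1<-Add1  regs: r0:Add2,r1:Add1,r2:13,r3:5,r4:9,r5:4
  c9: CDB Add2=0  regs: r0:0,r1:Add1,r2:13,r3:5,r4:9,r5:4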